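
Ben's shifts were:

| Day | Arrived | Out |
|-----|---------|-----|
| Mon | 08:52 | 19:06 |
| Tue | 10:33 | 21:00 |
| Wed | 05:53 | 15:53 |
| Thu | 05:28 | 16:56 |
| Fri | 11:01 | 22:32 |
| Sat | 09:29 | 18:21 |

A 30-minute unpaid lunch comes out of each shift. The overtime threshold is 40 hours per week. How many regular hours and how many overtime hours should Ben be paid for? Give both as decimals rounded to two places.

Regular 40.00 hours, overtime 19.53 hours

Mon: 08:52–19:06 = 10 h 14 min; less 30 min break → 9 h 44 min
Tue: 10:33–21:00 = 10 h 27 min; less 30 min break → 9 h 57 min
Wed: 05:53–15:53 = 10 h 0 min; less 30 min break → 9 h 30 min
Thu: 05:28–16:56 = 11 h 28 min; less 30 min break → 10 h 58 min
Fri: 11:01–22:32 = 11 h 31 min; less 30 min break → 11 h 1 min
Sat: 09:29–18:21 = 8 h 52 min; less 30 min break → 8 h 22 min
Total worked: 59 h 32 min = 59.53 h.
Threshold 40 h → overtime 19 h 32 min, regular 40 h 0 min.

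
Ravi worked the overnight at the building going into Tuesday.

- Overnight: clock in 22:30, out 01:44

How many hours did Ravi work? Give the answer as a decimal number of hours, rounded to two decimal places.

3.23 hours

Overnight: 22:30 → midnight = 1 h 30 min; midnight → 01:44 = 1 h 44 min; span 3 h 14 min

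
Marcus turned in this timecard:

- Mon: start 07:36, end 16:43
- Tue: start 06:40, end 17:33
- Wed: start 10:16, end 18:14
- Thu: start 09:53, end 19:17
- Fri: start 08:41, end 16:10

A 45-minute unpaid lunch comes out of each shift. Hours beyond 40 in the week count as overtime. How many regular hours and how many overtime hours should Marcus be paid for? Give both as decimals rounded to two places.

Mon: 07:36–16:43 = 9 h 7 min; less 45 min break → 8 h 22 min
Tue: 06:40–17:33 = 10 h 53 min; less 45 min break → 10 h 8 min
Wed: 10:16–18:14 = 7 h 58 min; less 45 min break → 7 h 13 min
Thu: 09:53–19:17 = 9 h 24 min; less 45 min break → 8 h 39 min
Fri: 08:41–16:10 = 7 h 29 min; less 45 min break → 6 h 44 min
Total worked: 41 h 6 min = 41.10 h.
Threshold 40 h → overtime 1 h 6 min, regular 40 h 0 min.

Regular 40.00 hours, overtime 1.10 hours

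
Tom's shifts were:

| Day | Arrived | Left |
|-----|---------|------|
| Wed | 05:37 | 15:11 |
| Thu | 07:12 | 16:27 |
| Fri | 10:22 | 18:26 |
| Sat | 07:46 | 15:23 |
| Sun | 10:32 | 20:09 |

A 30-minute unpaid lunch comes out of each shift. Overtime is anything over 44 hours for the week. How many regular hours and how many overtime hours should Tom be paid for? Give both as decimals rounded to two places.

Wed: 05:37–15:11 = 9 h 34 min; less 30 min break → 9 h 4 min
Thu: 07:12–16:27 = 9 h 15 min; less 30 min break → 8 h 45 min
Fri: 10:22–18:26 = 8 h 4 min; less 30 min break → 7 h 34 min
Sat: 07:46–15:23 = 7 h 37 min; less 30 min break → 7 h 7 min
Sun: 10:32–20:09 = 9 h 37 min; less 30 min break → 9 h 7 min
Total worked: 41 h 37 min = 41.62 h.
Threshold 44 h → overtime 0 h 0 min, regular 41 h 37 min.

Regular 41.62 hours, overtime 0.00 hours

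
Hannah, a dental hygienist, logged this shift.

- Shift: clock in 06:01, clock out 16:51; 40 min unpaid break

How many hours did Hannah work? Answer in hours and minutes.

10 h 10 min

Shift: 06:01–16:51 = 10 h 50 min; less 40 min break → 10 h 10 min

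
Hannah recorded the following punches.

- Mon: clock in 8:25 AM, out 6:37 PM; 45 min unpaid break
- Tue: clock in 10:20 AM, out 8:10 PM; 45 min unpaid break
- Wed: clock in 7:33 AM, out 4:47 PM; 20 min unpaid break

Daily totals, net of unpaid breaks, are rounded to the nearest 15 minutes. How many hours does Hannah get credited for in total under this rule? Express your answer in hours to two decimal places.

Mon: 8:25 AM–6:37 PM = 10 h 12 min − 45 min = 9 h 27 min → rounds to 9 h 30 min
Tue: 10:20 AM–8:10 PM = 9 h 50 min − 45 min = 9 h 5 min → rounds to 9 h 0 min
Wed: 7:33 AM–4:47 PM = 9 h 14 min − 20 min = 8 h 54 min → rounds to 9 h 0 min
Total credited: 27 h 30 min.

27.50 hours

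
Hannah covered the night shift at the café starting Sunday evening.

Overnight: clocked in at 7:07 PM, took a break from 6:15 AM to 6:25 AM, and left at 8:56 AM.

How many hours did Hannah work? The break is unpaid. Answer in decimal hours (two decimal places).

Overnight: 7:07 PM → midnight = 4 h 53 min; midnight → 8:56 AM = 8 h 56 min; span 13 h 49 min; less 10 min break → 13 h 39 min

13.65 hours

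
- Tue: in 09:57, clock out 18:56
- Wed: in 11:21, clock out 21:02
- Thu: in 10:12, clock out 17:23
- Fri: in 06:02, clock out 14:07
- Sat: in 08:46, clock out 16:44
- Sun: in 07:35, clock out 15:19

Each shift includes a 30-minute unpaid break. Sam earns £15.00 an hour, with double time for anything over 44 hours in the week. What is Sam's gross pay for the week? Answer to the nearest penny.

£739.00

Tue: 09:57–18:56 = 8 h 59 min; less 30 min break → 8 h 29 min
Wed: 11:21–21:02 = 9 h 41 min; less 30 min break → 9 h 11 min
Thu: 10:12–17:23 = 7 h 11 min; less 30 min break → 6 h 41 min
Fri: 06:02–14:07 = 8 h 5 min; less 30 min break → 7 h 35 min
Sat: 08:46–16:44 = 7 h 58 min; less 30 min break → 7 h 28 min
Sun: 07:35–15:19 = 7 h 44 min; less 30 min break → 7 h 14 min
Total worked: 46 h 38 min = 2798 min.
Regular 44 h 0 min = 2640 min at £15.00/h; overtime 2 h 38 min = 158 min at £30.00/h.
Pay = (2640 × £15.00 + 158 × £30.00) ÷ 60 = £739.00.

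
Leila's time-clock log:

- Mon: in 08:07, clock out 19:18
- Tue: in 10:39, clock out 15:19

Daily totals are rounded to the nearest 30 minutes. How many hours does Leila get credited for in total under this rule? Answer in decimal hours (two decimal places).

Mon: 08:07–19:18 = 11 h 11 min → rounds to 11 h 0 min
Tue: 10:39–15:19 = 4 h 40 min → rounds to 4 h 30 min
Total credited: 15 h 30 min.

15.50 hours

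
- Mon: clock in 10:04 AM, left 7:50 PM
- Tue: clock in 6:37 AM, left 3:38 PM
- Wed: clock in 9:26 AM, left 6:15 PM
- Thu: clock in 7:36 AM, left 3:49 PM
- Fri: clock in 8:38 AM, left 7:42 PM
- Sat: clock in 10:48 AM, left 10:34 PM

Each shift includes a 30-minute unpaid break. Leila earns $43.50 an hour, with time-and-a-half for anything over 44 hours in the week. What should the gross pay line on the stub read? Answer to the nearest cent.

Mon: 10:04 AM–7:50 PM = 9 h 46 min; less 30 min break → 9 h 16 min
Tue: 6:37 AM–3:38 PM = 9 h 1 min; less 30 min break → 8 h 31 min
Wed: 9:26 AM–6:15 PM = 8 h 49 min; less 30 min break → 8 h 19 min
Thu: 7:36 AM–3:49 PM = 8 h 13 min; less 30 min break → 7 h 43 min
Fri: 8:38 AM–7:42 PM = 11 h 4 min; less 30 min break → 10 h 34 min
Sat: 10:48 AM–10:34 PM = 11 h 46 min; less 30 min break → 11 h 16 min
Total worked: 55 h 39 min = 3339 min.
Regular 44 h 0 min = 2640 min at $43.50/h; overtime 11 h 39 min = 699 min at $65.25/h.
Pay = (2640 × $43.50 + 699 × $65.25) ÷ 60 = $2674.16.

$2674.16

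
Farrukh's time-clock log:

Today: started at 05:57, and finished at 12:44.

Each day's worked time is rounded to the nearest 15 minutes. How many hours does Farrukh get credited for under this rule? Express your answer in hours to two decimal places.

6.75 hours

Today: 05:57–12:44 = 6 h 47 min → rounds to 6 h 45 min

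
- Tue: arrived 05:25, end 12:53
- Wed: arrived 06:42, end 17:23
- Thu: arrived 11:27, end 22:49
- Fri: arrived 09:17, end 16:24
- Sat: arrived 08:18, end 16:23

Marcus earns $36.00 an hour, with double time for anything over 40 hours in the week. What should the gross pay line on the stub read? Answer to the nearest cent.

Tue: 05:25–12:53 = 7 h 28 min
Wed: 06:42–17:23 = 10 h 41 min
Thu: 11:27–22:49 = 11 h 22 min
Fri: 09:17–16:24 = 7 h 7 min
Sat: 08:18–16:23 = 8 h 5 min
Total worked: 44 h 43 min = 2683 min.
Regular 40 h 0 min = 2400 min at $36.00/h; overtime 4 h 43 min = 283 min at $72.00/h.
Pay = (2400 × $36.00 + 283 × $72.00) ÷ 60 = $1779.60.

$1779.60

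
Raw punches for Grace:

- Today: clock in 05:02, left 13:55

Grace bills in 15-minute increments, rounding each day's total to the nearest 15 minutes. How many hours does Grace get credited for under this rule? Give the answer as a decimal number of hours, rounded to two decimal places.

9.00 hours

Today: 05:02–13:55 = 8 h 53 min → rounds to 9 h 0 min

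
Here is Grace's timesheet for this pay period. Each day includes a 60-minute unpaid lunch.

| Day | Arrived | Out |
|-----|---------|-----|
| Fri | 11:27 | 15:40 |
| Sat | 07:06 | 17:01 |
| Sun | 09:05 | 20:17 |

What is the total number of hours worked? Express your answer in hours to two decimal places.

Fri: 11:27–15:40 = 4 h 13 min; less 60 min break → 3 h 13 min
Sat: 07:06–17:01 = 9 h 55 min; less 60 min break → 8 h 55 min
Sun: 09:05–20:17 = 11 h 12 min; less 60 min break → 10 h 12 min
Total: 3 h 13 min + 8 h 55 min + 10 h 12 min = 22 h 20 min.

22.33 hours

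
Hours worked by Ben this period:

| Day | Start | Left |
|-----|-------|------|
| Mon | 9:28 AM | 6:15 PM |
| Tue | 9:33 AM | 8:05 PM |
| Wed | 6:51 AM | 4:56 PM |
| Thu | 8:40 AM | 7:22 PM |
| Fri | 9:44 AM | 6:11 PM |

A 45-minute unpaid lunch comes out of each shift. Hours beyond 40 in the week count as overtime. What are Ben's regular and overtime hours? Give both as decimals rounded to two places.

Mon: 9:28 AM–6:15 PM = 8 h 47 min; less 45 min break → 8 h 2 min
Tue: 9:33 AM–8:05 PM = 10 h 32 min; less 45 min break → 9 h 47 min
Wed: 6:51 AM–4:56 PM = 10 h 5 min; less 45 min break → 9 h 20 min
Thu: 8:40 AM–7:22 PM = 10 h 42 min; less 45 min break → 9 h 57 min
Fri: 9:44 AM–6:11 PM = 8 h 27 min; less 45 min break → 7 h 42 min
Total worked: 44 h 48 min = 44.80 h.
Threshold 40 h → overtime 4 h 48 min, regular 40 h 0 min.

Regular 40.00 hours, overtime 4.80 hours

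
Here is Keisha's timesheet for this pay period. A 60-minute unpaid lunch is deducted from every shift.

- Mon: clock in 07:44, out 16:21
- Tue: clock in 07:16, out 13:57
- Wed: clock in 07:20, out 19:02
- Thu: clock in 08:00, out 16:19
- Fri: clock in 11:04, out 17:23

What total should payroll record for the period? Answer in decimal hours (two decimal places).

Mon: 07:44–16:21 = 8 h 37 min; less 60 min break → 7 h 37 min
Tue: 07:16–13:57 = 6 h 41 min; less 60 min break → 5 h 41 min
Wed: 07:20–19:02 = 11 h 42 min; less 60 min break → 10 h 42 min
Thu: 08:00–16:19 = 8 h 19 min; less 60 min break → 7 h 19 min
Fri: 11:04–17:23 = 6 h 19 min; less 60 min break → 5 h 19 min
Total: 7 h 37 min + 5 h 41 min + 10 h 42 min + 7 h 19 min + 5 h 19 min = 36 h 38 min.

36.63 hours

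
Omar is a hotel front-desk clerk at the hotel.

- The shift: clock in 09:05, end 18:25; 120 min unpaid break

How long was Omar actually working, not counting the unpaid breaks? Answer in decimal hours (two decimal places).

7.33 hours

The shift: 09:05–18:25 = 9 h 20 min; less 120 min break → 7 h 20 min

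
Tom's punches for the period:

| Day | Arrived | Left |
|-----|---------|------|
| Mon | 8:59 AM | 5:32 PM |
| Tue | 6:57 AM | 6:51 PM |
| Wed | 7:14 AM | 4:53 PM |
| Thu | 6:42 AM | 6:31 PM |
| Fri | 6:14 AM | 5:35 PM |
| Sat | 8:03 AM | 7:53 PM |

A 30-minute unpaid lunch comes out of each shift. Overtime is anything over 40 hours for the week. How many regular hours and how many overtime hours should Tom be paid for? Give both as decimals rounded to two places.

Mon: 8:59 AM–5:32 PM = 8 h 33 min; less 30 min break → 8 h 3 min
Tue: 6:57 AM–6:51 PM = 11 h 54 min; less 30 min break → 11 h 24 min
Wed: 7:14 AM–4:53 PM = 9 h 39 min; less 30 min break → 9 h 9 min
Thu: 6:42 AM–6:31 PM = 11 h 49 min; less 30 min break → 11 h 19 min
Fri: 6:14 AM–5:35 PM = 11 h 21 min; less 30 min break → 10 h 51 min
Sat: 8:03 AM–7:53 PM = 11 h 50 min; less 30 min break → 11 h 20 min
Total worked: 62 h 6 min = 62.10 h.
Threshold 40 h → overtime 22 h 6 min, regular 40 h 0 min.

Regular 40.00 hours, overtime 22.10 hours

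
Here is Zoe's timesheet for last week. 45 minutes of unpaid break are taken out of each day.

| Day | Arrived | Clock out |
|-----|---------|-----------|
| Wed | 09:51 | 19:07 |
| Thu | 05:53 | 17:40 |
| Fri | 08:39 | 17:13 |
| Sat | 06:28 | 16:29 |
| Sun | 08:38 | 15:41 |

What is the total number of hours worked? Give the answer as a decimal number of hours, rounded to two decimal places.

42.93 hours

Wed: 09:51–19:07 = 9 h 16 min; less 45 min break → 8 h 31 min
Thu: 05:53–17:40 = 11 h 47 min; less 45 min break → 11 h 2 min
Fri: 08:39–17:13 = 8 h 34 min; less 45 min break → 7 h 49 min
Sat: 06:28–16:29 = 10 h 1 min; less 45 min break → 9 h 16 min
Sun: 08:38–15:41 = 7 h 3 min; less 45 min break → 6 h 18 min
Total: 8 h 31 min + 11 h 2 min + 7 h 49 min + 9 h 16 min + 6 h 18 min = 42 h 56 min.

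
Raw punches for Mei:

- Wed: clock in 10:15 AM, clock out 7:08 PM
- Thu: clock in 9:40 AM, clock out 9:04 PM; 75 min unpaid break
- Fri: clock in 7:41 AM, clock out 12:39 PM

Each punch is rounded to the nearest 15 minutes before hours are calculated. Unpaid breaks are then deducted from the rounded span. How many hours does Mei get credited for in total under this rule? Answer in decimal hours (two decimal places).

24.00 hours

Wed: in 10:15 AM→10:15 AM, out 7:08 PM→7:15 PM; 9 h 0 min
Thu: in 9:40 AM→9:45 AM, out 9:04 PM→9:00 PM; 11 h 15 min − 75 min = 10 h 0 min
Fri: in 7:41 AM→7:45 AM, out 12:39 PM→12:45 PM; 5 h 0 min
Total credited: 24 h 0 min.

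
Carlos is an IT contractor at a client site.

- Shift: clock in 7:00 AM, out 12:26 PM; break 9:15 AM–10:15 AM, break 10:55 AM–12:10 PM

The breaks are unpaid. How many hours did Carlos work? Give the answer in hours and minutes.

Shift: 7:00 AM–12:26 PM = 5 h 26 min; less 135 min break → 3 h 11 min

3 h 11 min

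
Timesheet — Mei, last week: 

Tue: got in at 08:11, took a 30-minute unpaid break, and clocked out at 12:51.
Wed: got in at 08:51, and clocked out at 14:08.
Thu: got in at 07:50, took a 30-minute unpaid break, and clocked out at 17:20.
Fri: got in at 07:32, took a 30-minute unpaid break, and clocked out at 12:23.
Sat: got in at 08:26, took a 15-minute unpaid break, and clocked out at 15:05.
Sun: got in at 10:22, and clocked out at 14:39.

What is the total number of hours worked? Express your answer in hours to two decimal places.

33.48 hours

Tue: 08:11–12:51 = 4 h 40 min; less 30 min break → 4 h 10 min
Wed: 08:51–14:08 = 5 h 17 min
Thu: 07:50–17:20 = 9 h 30 min; less 30 min break → 9 h 0 min
Fri: 07:32–12:23 = 4 h 51 min; less 30 min break → 4 h 21 min
Sat: 08:26–15:05 = 6 h 39 min; less 15 min break → 6 h 24 min
Sun: 10:22–14:39 = 4 h 17 min
Total: 4 h 10 min + 5 h 17 min + 9 h 0 min + 4 h 21 min + 6 h 24 min + 4 h 17 min = 33 h 29 min.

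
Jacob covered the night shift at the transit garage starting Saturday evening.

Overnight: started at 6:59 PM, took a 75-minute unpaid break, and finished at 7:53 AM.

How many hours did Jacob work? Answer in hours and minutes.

11 h 39 min

Overnight: 6:59 PM → midnight = 5 h 1 min; midnight → 7:53 AM = 7 h 53 min; span 12 h 54 min; less 75 min break → 11 h 39 min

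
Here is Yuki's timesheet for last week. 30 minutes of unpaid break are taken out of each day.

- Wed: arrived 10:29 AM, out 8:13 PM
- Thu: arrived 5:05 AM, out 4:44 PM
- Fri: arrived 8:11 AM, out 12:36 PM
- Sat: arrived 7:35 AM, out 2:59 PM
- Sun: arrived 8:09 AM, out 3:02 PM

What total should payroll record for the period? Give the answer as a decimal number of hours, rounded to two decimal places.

37.58 hours

Wed: 10:29 AM–8:13 PM = 9 h 44 min; less 30 min break → 9 h 14 min
Thu: 5:05 AM–4:44 PM = 11 h 39 min; less 30 min break → 11 h 9 min
Fri: 8:11 AM–12:36 PM = 4 h 25 min; less 30 min break → 3 h 55 min
Sat: 7:35 AM–2:59 PM = 7 h 24 min; less 30 min break → 6 h 54 min
Sun: 8:09 AM–3:02 PM = 6 h 53 min; less 30 min break → 6 h 23 min
Total: 9 h 14 min + 11 h 9 min + 3 h 55 min + 6 h 54 min + 6 h 23 min = 37 h 35 min.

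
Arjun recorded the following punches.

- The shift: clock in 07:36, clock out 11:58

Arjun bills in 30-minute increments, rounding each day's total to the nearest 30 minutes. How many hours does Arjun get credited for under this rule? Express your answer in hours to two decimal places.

The shift: 07:36–11:58 = 4 h 22 min → rounds to 4 h 30 min

4.50 hours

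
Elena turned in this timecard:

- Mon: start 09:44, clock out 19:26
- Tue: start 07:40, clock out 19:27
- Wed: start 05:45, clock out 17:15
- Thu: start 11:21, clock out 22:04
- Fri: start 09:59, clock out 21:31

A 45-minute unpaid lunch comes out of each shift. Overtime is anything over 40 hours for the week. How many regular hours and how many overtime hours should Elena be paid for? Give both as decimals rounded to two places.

Regular 40.00 hours, overtime 11.48 hours

Mon: 09:44–19:26 = 9 h 42 min; less 45 min break → 8 h 57 min
Tue: 07:40–19:27 = 11 h 47 min; less 45 min break → 11 h 2 min
Wed: 05:45–17:15 = 11 h 30 min; less 45 min break → 10 h 45 min
Thu: 11:21–22:04 = 10 h 43 min; less 45 min break → 9 h 58 min
Fri: 09:59–21:31 = 11 h 32 min; less 45 min break → 10 h 47 min
Total worked: 51 h 29 min = 51.48 h.
Threshold 40 h → overtime 11 h 29 min, regular 40 h 0 min.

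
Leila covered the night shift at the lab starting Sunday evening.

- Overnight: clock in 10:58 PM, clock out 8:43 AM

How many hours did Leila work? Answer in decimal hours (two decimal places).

9.75 hours

Overnight: 10:58 PM → midnight = 1 h 2 min; midnight → 8:43 AM = 8 h 43 min; span 9 h 45 min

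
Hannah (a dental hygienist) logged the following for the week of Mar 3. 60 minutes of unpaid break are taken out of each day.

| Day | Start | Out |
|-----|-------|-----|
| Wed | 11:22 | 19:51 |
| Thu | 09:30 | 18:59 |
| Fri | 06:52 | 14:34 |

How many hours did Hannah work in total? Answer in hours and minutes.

22 h 40 min

Wed: 11:22–19:51 = 8 h 29 min; less 60 min break → 7 h 29 min
Thu: 09:30–18:59 = 9 h 29 min; less 60 min break → 8 h 29 min
Fri: 06:52–14:34 = 7 h 42 min; less 60 min break → 6 h 42 min
Total: 7 h 29 min + 8 h 29 min + 6 h 42 min = 22 h 40 min.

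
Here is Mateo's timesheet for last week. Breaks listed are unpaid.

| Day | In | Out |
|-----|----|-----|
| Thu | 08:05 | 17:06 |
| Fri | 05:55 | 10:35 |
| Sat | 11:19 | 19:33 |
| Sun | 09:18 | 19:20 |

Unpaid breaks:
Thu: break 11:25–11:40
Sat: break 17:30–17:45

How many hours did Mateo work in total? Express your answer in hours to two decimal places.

31.45 hours

Thu: 08:05–17:06 = 9 h 1 min; less 15 min break → 8 h 46 min
Fri: 05:55–10:35 = 4 h 40 min
Sat: 11:19–19:33 = 8 h 14 min; less 15 min break → 7 h 59 min
Sun: 09:18–19:20 = 10 h 2 min
Total: 8 h 46 min + 4 h 40 min + 7 h 59 min + 10 h 2 min = 31 h 27 min.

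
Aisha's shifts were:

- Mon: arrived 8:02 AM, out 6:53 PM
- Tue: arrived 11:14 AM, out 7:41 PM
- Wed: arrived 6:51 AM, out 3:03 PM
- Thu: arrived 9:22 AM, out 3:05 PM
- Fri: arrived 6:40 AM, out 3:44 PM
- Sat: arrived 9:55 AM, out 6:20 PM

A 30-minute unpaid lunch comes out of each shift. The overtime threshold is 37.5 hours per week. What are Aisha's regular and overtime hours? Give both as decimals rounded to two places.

Regular 37.50 hours, overtime 10.20 hours

Mon: 8:02 AM–6:53 PM = 10 h 51 min; less 30 min break → 10 h 21 min
Tue: 11:14 AM–7:41 PM = 8 h 27 min; less 30 min break → 7 h 57 min
Wed: 6:51 AM–3:03 PM = 8 h 12 min; less 30 min break → 7 h 42 min
Thu: 9:22 AM–3:05 PM = 5 h 43 min; less 30 min break → 5 h 13 min
Fri: 6:40 AM–3:44 PM = 9 h 4 min; less 30 min break → 8 h 34 min
Sat: 9:55 AM–6:20 PM = 8 h 25 min; less 30 min break → 7 h 55 min
Total worked: 47 h 42 min = 47.70 h.
Threshold 37.5 h → overtime 10 h 12 min, regular 37 h 30 min.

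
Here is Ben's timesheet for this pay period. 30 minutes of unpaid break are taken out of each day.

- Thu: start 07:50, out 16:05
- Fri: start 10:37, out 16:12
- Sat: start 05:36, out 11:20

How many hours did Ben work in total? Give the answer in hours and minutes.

Thu: 07:50–16:05 = 8 h 15 min; less 30 min break → 7 h 45 min
Fri: 10:37–16:12 = 5 h 35 min; less 30 min break → 5 h 5 min
Sat: 05:36–11:20 = 5 h 44 min; less 30 min break → 5 h 14 min
Total: 7 h 45 min + 5 h 5 min + 5 h 14 min = 18 h 4 min.

18 h 4 min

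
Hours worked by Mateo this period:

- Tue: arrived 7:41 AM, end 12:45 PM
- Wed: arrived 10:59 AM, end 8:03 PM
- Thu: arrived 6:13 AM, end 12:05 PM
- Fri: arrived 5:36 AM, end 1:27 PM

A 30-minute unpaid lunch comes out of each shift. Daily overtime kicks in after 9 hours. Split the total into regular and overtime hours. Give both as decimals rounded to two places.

Tue: 7:41 AM–12:45 PM = 5 h 4 min; less 30 min break → 4 h 34 min
Wed: 10:59 AM–8:03 PM = 9 h 4 min; less 30 min break → 8 h 34 min
Thu: 6:13 AM–12:05 PM = 5 h 52 min; less 30 min break → 5 h 22 min
Fri: 5:36 AM–1:27 PM = 7 h 51 min; less 30 min break → 7 h 21 min
Tue reg 4 h 34 min / OT 0 h 0 min; Wed reg 8 h 34 min / OT 0 h 0 min; Thu reg 5 h 22 min / OT 0 h 0 min; Fri reg 7 h 21 min / OT 0 h 0 min.
Totals: regular 25 h 51 min, overtime 0 h 0 min.

Regular 25.85 hours, overtime 0.00 hours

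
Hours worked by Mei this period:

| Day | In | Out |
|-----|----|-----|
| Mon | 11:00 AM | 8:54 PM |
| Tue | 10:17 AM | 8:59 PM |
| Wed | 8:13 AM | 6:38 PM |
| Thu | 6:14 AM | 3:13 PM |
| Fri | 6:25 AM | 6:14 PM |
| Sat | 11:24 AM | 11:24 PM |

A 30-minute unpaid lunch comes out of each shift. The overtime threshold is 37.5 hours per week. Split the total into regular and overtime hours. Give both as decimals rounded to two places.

Regular 37.50 hours, overtime 23.32 hours

Mon: 11:00 AM–8:54 PM = 9 h 54 min; less 30 min break → 9 h 24 min
Tue: 10:17 AM–8:59 PM = 10 h 42 min; less 30 min break → 10 h 12 min
Wed: 8:13 AM–6:38 PM = 10 h 25 min; less 30 min break → 9 h 55 min
Thu: 6:14 AM–3:13 PM = 8 h 59 min; less 30 min break → 8 h 29 min
Fri: 6:25 AM–6:14 PM = 11 h 49 min; less 30 min break → 11 h 19 min
Sat: 11:24 AM–11:24 PM = 12 h 0 min; less 30 min break → 11 h 30 min
Total worked: 60 h 49 min = 60.82 h.
Threshold 37.5 h → overtime 23 h 19 min, regular 37 h 30 min.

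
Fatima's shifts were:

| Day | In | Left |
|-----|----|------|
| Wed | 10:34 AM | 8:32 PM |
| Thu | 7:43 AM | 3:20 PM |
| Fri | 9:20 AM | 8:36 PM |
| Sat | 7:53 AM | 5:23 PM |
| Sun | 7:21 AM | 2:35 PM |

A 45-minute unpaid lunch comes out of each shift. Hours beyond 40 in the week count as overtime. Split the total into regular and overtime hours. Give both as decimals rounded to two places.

Wed: 10:34 AM–8:32 PM = 9 h 58 min; less 45 min break → 9 h 13 min
Thu: 7:43 AM–3:20 PM = 7 h 37 min; less 45 min break → 6 h 52 min
Fri: 9:20 AM–8:36 PM = 11 h 16 min; less 45 min break → 10 h 31 min
Sat: 7:53 AM–5:23 PM = 9 h 30 min; less 45 min break → 8 h 45 min
Sun: 7:21 AM–2:35 PM = 7 h 14 min; less 45 min break → 6 h 29 min
Total worked: 41 h 50 min = 41.83 h.
Threshold 40 h → overtime 1 h 50 min, regular 40 h 0 min.

Regular 40.00 hours, overtime 1.83 hours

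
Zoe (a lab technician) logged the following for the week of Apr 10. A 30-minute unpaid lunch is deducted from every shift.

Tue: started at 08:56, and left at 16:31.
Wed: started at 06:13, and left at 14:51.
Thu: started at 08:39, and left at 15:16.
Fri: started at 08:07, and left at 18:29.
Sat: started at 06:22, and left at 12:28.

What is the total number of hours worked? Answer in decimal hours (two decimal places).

36.80 hours

Tue: 08:56–16:31 = 7 h 35 min; less 30 min break → 7 h 5 min
Wed: 06:13–14:51 = 8 h 38 min; less 30 min break → 8 h 8 min
Thu: 08:39–15:16 = 6 h 37 min; less 30 min break → 6 h 7 min
Fri: 08:07–18:29 = 10 h 22 min; less 30 min break → 9 h 52 min
Sat: 06:22–12:28 = 6 h 6 min; less 30 min break → 5 h 36 min
Total: 7 h 5 min + 8 h 8 min + 6 h 7 min + 9 h 52 min + 5 h 36 min = 36 h 48 min.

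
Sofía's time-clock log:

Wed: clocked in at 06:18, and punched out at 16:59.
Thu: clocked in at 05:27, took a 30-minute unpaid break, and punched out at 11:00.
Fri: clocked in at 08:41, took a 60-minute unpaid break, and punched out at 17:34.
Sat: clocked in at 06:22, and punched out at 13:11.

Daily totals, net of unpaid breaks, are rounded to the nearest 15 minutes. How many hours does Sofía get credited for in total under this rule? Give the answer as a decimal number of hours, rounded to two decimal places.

30.50 hours

Wed: 06:18–16:59 = 10 h 41 min → rounds to 10 h 45 min
Thu: 05:27–11:00 = 5 h 33 min − 30 min = 5 h 3 min → rounds to 5 h 0 min
Fri: 08:41–17:34 = 8 h 53 min − 60 min = 7 h 53 min → rounds to 8 h 0 min
Sat: 06:22–13:11 = 6 h 49 min → rounds to 6 h 45 min
Total credited: 30 h 30 min.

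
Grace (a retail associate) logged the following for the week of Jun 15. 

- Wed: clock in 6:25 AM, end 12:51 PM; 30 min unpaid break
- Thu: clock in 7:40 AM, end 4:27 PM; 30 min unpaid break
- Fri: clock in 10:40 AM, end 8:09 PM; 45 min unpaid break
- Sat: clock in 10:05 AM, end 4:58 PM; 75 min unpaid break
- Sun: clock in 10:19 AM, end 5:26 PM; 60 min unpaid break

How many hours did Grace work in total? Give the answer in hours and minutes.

Wed: 6:25 AM–12:51 PM = 6 h 26 min; less 30 min break → 5 h 56 min
Thu: 7:40 AM–4:27 PM = 8 h 47 min; less 30 min break → 8 h 17 min
Fri: 10:40 AM–8:09 PM = 9 h 29 min; less 45 min break → 8 h 44 min
Sat: 10:05 AM–4:58 PM = 6 h 53 min; less 75 min break → 5 h 38 min
Sun: 10:19 AM–5:26 PM = 7 h 7 min; less 60 min break → 6 h 7 min
Total: 5 h 56 min + 8 h 17 min + 8 h 44 min + 5 h 38 min + 6 h 7 min = 34 h 42 min.

34 h 42 min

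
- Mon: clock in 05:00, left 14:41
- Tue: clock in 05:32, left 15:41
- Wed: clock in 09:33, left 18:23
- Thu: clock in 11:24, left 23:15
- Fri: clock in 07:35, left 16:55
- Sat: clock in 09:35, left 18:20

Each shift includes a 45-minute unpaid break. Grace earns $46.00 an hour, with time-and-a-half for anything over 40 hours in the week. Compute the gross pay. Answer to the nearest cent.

Mon: 05:00–14:41 = 9 h 41 min; less 45 min break → 8 h 56 min
Tue: 05:32–15:41 = 10 h 9 min; less 45 min break → 9 h 24 min
Wed: 09:33–18:23 = 8 h 50 min; less 45 min break → 8 h 5 min
Thu: 11:24–23:15 = 11 h 51 min; less 45 min break → 11 h 6 min
Fri: 07:35–16:55 = 9 h 20 min; less 45 min break → 8 h 35 min
Sat: 09:35–18:20 = 8 h 45 min; less 45 min break → 8 h 0 min
Total worked: 54 h 6 min = 3246 min.
Regular 40 h 0 min = 2400 min at $46.00/h; overtime 14 h 6 min = 846 min at $69.00/h.
Pay = (2400 × $46.00 + 846 × $69.00) ÷ 60 = $2812.90.

$2812.90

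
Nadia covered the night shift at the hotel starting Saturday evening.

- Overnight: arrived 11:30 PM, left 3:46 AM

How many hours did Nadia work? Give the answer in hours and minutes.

Overnight: 11:30 PM → midnight = 0 h 30 min; midnight → 3:46 AM = 3 h 46 min; span 4 h 16 min

4 h 16 min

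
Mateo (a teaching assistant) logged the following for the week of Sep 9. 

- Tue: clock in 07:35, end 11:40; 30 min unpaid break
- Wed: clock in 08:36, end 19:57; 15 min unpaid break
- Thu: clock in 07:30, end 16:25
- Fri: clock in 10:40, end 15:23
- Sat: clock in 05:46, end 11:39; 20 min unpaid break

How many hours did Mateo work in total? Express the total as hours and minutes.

Tue: 07:35–11:40 = 4 h 5 min; less 30 min break → 3 h 35 min
Wed: 08:36–19:57 = 11 h 21 min; less 15 min break → 11 h 6 min
Thu: 07:30–16:25 = 8 h 55 min
Fri: 10:40–15:23 = 4 h 43 min
Sat: 05:46–11:39 = 5 h 53 min; less 20 min break → 5 h 33 min
Total: 3 h 35 min + 11 h 6 min + 8 h 55 min + 4 h 43 min + 5 h 33 min = 33 h 52 min.

33 h 52 min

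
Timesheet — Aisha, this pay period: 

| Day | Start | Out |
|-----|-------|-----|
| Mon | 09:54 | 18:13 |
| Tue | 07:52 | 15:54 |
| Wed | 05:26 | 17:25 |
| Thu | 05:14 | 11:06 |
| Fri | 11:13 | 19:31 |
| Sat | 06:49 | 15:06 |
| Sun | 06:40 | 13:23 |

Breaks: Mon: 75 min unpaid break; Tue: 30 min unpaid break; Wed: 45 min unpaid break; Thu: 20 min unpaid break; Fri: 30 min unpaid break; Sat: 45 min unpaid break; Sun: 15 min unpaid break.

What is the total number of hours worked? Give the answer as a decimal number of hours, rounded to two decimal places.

53.17 hours

Mon: 09:54–18:13 = 8 h 19 min; less 75 min break → 7 h 4 min
Tue: 07:52–15:54 = 8 h 2 min; less 30 min break → 7 h 32 min
Wed: 05:26–17:25 = 11 h 59 min; less 45 min break → 11 h 14 min
Thu: 05:14–11:06 = 5 h 52 min; less 20 min break → 5 h 32 min
Fri: 11:13–19:31 = 8 h 18 min; less 30 min break → 7 h 48 min
Sat: 06:49–15:06 = 8 h 17 min; less 45 min break → 7 h 32 min
Sun: 06:40–13:23 = 6 h 43 min; less 15 min break → 6 h 28 min
Total: 7 h 4 min + 7 h 32 min + 11 h 14 min + 5 h 32 min + 7 h 48 min + 7 h 32 min + 6 h 28 min = 53 h 10 min.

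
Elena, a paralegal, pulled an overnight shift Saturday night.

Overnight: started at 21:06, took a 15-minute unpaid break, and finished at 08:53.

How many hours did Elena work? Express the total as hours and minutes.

11 h 32 min

Overnight: 21:06 → midnight = 2 h 54 min; midnight → 08:53 = 8 h 53 min; span 11 h 47 min; less 15 min break → 11 h 32 min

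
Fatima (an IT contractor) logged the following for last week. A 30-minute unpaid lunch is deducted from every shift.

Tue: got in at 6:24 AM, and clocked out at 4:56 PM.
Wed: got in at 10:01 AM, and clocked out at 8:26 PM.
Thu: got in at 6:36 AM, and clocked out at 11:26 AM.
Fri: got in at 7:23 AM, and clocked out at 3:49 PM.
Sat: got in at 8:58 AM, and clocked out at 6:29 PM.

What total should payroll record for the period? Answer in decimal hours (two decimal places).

41.23 hours

Tue: 6:24 AM–4:56 PM = 10 h 32 min; less 30 min break → 10 h 2 min
Wed: 10:01 AM–8:26 PM = 10 h 25 min; less 30 min break → 9 h 55 min
Thu: 6:36 AM–11:26 AM = 4 h 50 min; less 30 min break → 4 h 20 min
Fri: 7:23 AM–3:49 PM = 8 h 26 min; less 30 min break → 7 h 56 min
Sat: 8:58 AM–6:29 PM = 9 h 31 min; less 30 min break → 9 h 1 min
Total: 10 h 2 min + 9 h 55 min + 4 h 20 min + 7 h 56 min + 9 h 1 min = 41 h 14 min.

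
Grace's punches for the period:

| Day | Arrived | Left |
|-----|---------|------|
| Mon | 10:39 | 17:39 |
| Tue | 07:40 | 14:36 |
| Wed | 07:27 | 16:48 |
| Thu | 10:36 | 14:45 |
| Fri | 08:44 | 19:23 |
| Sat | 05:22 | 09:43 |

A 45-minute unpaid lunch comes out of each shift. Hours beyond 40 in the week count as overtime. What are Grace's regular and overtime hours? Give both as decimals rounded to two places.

Mon: 10:39–17:39 = 7 h 0 min; less 45 min break → 6 h 15 min
Tue: 07:40–14:36 = 6 h 56 min; less 45 min break → 6 h 11 min
Wed: 07:27–16:48 = 9 h 21 min; less 45 min break → 8 h 36 min
Thu: 10:36–14:45 = 4 h 9 min; less 45 min break → 3 h 24 min
Fri: 08:44–19:23 = 10 h 39 min; less 45 min break → 9 h 54 min
Sat: 05:22–09:43 = 4 h 21 min; less 45 min break → 3 h 36 min
Total worked: 37 h 56 min = 37.93 h.
Threshold 40 h → overtime 0 h 0 min, regular 37 h 56 min.

Regular 37.93 hours, overtime 0.00 hours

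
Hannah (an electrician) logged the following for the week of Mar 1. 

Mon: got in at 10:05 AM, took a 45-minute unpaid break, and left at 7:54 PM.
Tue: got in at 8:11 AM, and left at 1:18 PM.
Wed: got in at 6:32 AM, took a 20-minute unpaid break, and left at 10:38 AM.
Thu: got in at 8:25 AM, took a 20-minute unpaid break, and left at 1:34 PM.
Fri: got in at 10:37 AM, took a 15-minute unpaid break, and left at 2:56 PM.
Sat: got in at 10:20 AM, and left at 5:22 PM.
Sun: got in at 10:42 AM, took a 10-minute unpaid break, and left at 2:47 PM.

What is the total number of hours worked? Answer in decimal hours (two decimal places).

37.78 hours

Mon: 10:05 AM–7:54 PM = 9 h 49 min; less 45 min break → 9 h 4 min
Tue: 8:11 AM–1:18 PM = 5 h 7 min
Wed: 6:32 AM–10:38 AM = 4 h 6 min; less 20 min break → 3 h 46 min
Thu: 8:25 AM–1:34 PM = 5 h 9 min; less 20 min break → 4 h 49 min
Fri: 10:37 AM–2:56 PM = 4 h 19 min; less 15 min break → 4 h 4 min
Sat: 10:20 AM–5:22 PM = 7 h 2 min
Sun: 10:42 AM–2:47 PM = 4 h 5 min; less 10 min break → 3 h 55 min
Total: 9 h 4 min + 5 h 7 min + 3 h 46 min + 4 h 49 min + 4 h 4 min + 7 h 2 min + 3 h 55 min = 37 h 47 min.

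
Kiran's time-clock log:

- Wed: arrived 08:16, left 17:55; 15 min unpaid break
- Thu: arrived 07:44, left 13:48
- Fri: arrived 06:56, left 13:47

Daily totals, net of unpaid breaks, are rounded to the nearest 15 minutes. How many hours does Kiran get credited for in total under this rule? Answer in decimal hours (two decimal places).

22.25 hours

Wed: 08:16–17:55 = 9 h 39 min − 15 min = 9 h 24 min → rounds to 9 h 30 min
Thu: 07:44–13:48 = 6 h 4 min → rounds to 6 h 0 min
Fri: 06:56–13:47 = 6 h 51 min → rounds to 6 h 45 min
Total credited: 22 h 15 min.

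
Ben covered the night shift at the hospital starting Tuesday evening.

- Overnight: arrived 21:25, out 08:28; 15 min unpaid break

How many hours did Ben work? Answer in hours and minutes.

10 h 48 min

Overnight: 21:25 → midnight = 2 h 35 min; midnight → 08:28 = 8 h 28 min; span 11 h 3 min; less 15 min break → 10 h 48 min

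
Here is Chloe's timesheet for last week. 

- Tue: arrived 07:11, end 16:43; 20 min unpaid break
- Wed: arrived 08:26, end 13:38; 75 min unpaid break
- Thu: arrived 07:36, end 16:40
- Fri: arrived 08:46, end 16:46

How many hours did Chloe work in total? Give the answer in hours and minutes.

Tue: 07:11–16:43 = 9 h 32 min; less 20 min break → 9 h 12 min
Wed: 08:26–13:38 = 5 h 12 min; less 75 min break → 3 h 57 min
Thu: 07:36–16:40 = 9 h 4 min
Fri: 08:46–16:46 = 8 h 0 min
Total: 9 h 12 min + 3 h 57 min + 9 h 4 min + 8 h 0 min = 30 h 13 min.

30 h 13 min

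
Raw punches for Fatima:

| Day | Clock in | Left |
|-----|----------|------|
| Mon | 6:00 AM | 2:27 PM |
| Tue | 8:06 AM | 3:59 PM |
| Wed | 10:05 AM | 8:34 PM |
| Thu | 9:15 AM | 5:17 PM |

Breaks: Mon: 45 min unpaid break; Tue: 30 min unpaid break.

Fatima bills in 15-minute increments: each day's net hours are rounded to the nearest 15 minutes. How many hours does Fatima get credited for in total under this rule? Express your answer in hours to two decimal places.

33.75 hours

Mon: 6:00 AM–2:27 PM = 8 h 27 min − 45 min = 7 h 42 min → rounds to 7 h 45 min
Tue: 8:06 AM–3:59 PM = 7 h 53 min − 30 min = 7 h 23 min → rounds to 7 h 30 min
Wed: 10:05 AM–8:34 PM = 10 h 29 min → rounds to 10 h 30 min
Thu: 9:15 AM–5:17 PM = 8 h 2 min → rounds to 8 h 0 min
Total credited: 33 h 45 min.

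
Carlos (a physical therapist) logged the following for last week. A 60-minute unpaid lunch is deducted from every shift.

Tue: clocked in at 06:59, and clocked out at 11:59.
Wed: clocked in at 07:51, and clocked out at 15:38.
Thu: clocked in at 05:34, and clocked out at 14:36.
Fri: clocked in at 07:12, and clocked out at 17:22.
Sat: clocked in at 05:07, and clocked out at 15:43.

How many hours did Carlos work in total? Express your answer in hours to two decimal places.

Tue: 06:59–11:59 = 5 h 0 min; less 60 min break → 4 h 0 min
Wed: 07:51–15:38 = 7 h 47 min; less 60 min break → 6 h 47 min
Thu: 05:34–14:36 = 9 h 2 min; less 60 min break → 8 h 2 min
Fri: 07:12–17:22 = 10 h 10 min; less 60 min break → 9 h 10 min
Sat: 05:07–15:43 = 10 h 36 min; less 60 min break → 9 h 36 min
Total: 4 h 0 min + 6 h 47 min + 8 h 2 min + 9 h 10 min + 9 h 36 min = 37 h 35 min.

37.58 hours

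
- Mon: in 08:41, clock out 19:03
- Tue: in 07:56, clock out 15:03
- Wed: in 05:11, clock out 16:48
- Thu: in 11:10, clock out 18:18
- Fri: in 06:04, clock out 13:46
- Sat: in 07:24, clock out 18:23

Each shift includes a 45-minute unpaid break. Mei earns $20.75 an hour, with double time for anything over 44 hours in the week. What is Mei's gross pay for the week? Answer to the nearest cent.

Mon: 08:41–19:03 = 10 h 22 min; less 45 min break → 9 h 37 min
Tue: 07:56–15:03 = 7 h 7 min; less 45 min break → 6 h 22 min
Wed: 05:11–16:48 = 11 h 37 min; less 45 min break → 10 h 52 min
Thu: 11:10–18:18 = 7 h 8 min; less 45 min break → 6 h 23 min
Fri: 06:04–13:46 = 7 h 42 min; less 45 min break → 6 h 57 min
Sat: 07:24–18:23 = 10 h 59 min; less 45 min break → 10 h 14 min
Total worked: 50 h 25 min = 3025 min.
Regular 44 h 0 min = 2640 min at $20.75/h; overtime 6 h 25 min = 385 min at $41.50/h.
Pay = (2640 × $20.75 + 385 × $41.50) ÷ 60 = $1179.29.

$1179.29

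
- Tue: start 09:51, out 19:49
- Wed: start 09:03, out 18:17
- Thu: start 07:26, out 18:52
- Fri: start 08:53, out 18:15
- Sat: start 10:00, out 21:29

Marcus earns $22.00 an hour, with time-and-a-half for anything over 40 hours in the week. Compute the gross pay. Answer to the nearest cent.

Tue: 09:51–19:49 = 9 h 58 min
Wed: 09:03–18:17 = 9 h 14 min
Thu: 07:26–18:52 = 11 h 26 min
Fri: 08:53–18:15 = 9 h 22 min
Sat: 10:00–21:29 = 11 h 29 min
Total worked: 51 h 29 min = 3089 min.
Regular 40 h 0 min = 2400 min at $22.00/h; overtime 11 h 29 min = 689 min at $33.00/h.
Pay = (2400 × $22.00 + 689 × $33.00) ÷ 60 = $1258.95.

$1258.95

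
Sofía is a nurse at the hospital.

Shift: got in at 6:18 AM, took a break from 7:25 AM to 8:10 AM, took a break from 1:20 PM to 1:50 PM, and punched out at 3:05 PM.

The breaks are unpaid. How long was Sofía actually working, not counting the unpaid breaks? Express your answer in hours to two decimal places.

7.53 hours

Shift: 6:18 AM–3:05 PM = 8 h 47 min; less 75 min break → 7 h 32 min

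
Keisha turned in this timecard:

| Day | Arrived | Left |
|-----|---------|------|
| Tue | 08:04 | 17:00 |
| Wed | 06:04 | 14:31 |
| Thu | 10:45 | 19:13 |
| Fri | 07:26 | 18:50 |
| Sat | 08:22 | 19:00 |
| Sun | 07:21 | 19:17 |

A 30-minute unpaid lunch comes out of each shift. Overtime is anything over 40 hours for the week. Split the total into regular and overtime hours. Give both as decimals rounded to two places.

Tue: 08:04–17:00 = 8 h 56 min; less 30 min break → 8 h 26 min
Wed: 06:04–14:31 = 8 h 27 min; less 30 min break → 7 h 57 min
Thu: 10:45–19:13 = 8 h 28 min; less 30 min break → 7 h 58 min
Fri: 07:26–18:50 = 11 h 24 min; less 30 min break → 10 h 54 min
Sat: 08:22–19:00 = 10 h 38 min; less 30 min break → 10 h 8 min
Sun: 07:21–19:17 = 11 h 56 min; less 30 min break → 11 h 26 min
Total worked: 56 h 49 min = 56.82 h.
Threshold 40 h → overtime 16 h 49 min, regular 40 h 0 min.

Regular 40.00 hours, overtime 16.82 hours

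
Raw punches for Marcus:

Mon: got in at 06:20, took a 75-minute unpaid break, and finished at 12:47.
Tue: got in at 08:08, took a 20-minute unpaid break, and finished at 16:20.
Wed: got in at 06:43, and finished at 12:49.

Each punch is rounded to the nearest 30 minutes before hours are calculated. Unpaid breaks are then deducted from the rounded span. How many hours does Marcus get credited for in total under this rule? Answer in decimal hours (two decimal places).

Mon: in 06:20→06:30, out 12:47→13:00; 6 h 30 min − 75 min = 5 h 15 min
Tue: in 08:08→08:00, out 16:20→16:30; 8 h 30 min − 20 min = 8 h 10 min
Wed: in 06:43→06:30, out 12:49→13:00; 6 h 30 min
Total credited: 19 h 55 min.

19.92 hours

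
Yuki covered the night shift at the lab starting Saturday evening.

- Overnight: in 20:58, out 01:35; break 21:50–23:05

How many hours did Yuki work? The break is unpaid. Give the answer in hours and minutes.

3 h 22 min

Overnight: 20:58 → midnight = 3 h 2 min; midnight → 01:35 = 1 h 35 min; span 4 h 37 min; less 75 min break → 3 h 22 min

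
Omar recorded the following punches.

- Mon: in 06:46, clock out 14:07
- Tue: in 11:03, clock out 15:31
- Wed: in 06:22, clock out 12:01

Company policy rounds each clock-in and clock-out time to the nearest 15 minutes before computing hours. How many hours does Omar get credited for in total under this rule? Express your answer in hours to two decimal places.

17.50 hours

Mon: in 06:46→06:45, out 14:07→14:00; 7 h 15 min
Tue: in 11:03→11:00, out 15:31→15:30; 4 h 30 min
Wed: in 06:22→06:15, out 12:01→12:00; 5 h 45 min
Total credited: 17 h 30 min.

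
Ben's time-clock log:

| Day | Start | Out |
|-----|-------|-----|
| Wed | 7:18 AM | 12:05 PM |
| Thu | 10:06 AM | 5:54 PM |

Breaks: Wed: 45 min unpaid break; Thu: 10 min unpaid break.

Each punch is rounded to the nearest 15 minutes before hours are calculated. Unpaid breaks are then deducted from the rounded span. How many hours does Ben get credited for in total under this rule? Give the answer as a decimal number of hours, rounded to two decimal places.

Wed: in 7:18 AM→7:15 AM, out 12:05 PM→12:00 PM; 4 h 45 min − 45 min = 4 h 0 min
Thu: in 10:06 AM→10:00 AM, out 5:54 PM→6:00 PM; 8 h 0 min − 10 min = 7 h 50 min
Total credited: 11 h 50 min.

11.83 hours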